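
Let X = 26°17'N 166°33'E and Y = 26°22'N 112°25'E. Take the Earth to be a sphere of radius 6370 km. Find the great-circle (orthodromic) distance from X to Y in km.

Haversine: a = sin²(Δφ/2)+cos φ₁ cos φ₂ sin²(Δλ/2) = 0.16633;  σ = 2·atan2(√a,√(1−a))
σ = 48.138° → d = Rσ = 6370·0.84017 = 5352 km

5352 km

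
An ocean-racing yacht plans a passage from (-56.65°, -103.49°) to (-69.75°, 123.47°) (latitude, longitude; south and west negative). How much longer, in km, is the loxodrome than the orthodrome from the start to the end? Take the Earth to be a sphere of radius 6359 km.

1230 km

Great circle: cos σ = sin φ₁ sin φ₂ + cos φ₁ cos φ₂ cos Δλ,  σ = 0.8582 rad → d_gc = 5457.0 km
Rhumb line: Δψ = -0.5172, q = Δφ/Δψ = 0.4421, d_rh = R√(Δφ²+q²Δλ²) = 6687.1 km
Excess = 6687.1 − 5457.0 = 1230.1 ≈ 1230 km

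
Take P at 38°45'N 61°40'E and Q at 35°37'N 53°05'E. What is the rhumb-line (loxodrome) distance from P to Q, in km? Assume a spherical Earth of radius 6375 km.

837 km

Rhumb course C = atan2(Δλ, Δψ) with Δψ = ln[tan(π/4+φ₂/2)/tan(π/4+φ₁/2)] = -0.0687, Δλ = -0.1498 → C = 245.38°
d = R·|Δφ| / |cos C| = 6375·0.05469 / 0.41664 = 837 km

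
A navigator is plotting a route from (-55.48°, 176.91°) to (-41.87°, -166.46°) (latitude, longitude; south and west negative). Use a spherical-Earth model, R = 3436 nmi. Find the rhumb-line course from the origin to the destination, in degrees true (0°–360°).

Δψ = ln[tan(π/4+φ₂/2)/tan(π/4+φ₁/2)] = +0.3628
Δλ = +0.2902 rad (taken the short way round)
course = atan2(Δλ, Δψ) = 38.66°

38.7°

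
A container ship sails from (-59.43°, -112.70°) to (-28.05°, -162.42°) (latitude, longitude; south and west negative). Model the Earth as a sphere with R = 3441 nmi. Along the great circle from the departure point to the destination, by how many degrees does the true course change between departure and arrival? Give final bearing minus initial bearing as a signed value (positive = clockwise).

Initial bearing θ₁ = atan2(sin Δλ cos φ₂, cos φ₁ sin φ₂ − sin φ₁ cos φ₂ cos Δλ) = 290.53°
Final bearing θ₂ = (initial bearing from the destination back to the start) + 180° = 327.34°
Δθ = θ₂ − θ₁ = +36.8°

+36.8°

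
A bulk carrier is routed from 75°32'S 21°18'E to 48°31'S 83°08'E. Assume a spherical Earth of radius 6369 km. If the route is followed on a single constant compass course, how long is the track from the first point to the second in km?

4220 km

Rhumb course C = atan2(Δλ, Δψ) with Δψ = ln[tan(π/4+φ₂/2)/tan(π/4+φ₁/2)] = +1.0932, Δλ = +1.0792 → C = 44.63°
d = R·|Δφ| / |cos C| = 6369·0.47153 / 0.71165 = 4220 km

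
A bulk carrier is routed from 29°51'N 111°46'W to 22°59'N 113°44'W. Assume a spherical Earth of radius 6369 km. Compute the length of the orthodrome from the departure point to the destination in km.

cos σ = sin φ₁ sin φ₂ + cos φ₁ cos φ₂ cos Δλ
      = sin(29.85°)sin(22.98°) + cos(29.85°)cos(22.98°)cos(-1.97°) = 0.9924
σ = 7.088° → d = Rσ = 6369·0.12372 = 788 km

788 km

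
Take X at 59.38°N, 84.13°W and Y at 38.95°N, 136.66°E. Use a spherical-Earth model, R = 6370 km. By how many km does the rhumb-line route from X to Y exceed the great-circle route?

Great circle: cos σ = sin φ₁ sin φ₂ + cos φ₁ cos φ₂ cos Δλ,  σ = 1.3273 rad → d_gc = 8455.0 km
Rhumb line: Δψ = -0.5563, q = Δφ/Δψ = 0.6409, d_rh = R√(Δφ²+q²Δλ²) = 10176.1 km
Excess = 10176.1 − 8455.0 = 1721.1 ≈ 1721 km

1721 km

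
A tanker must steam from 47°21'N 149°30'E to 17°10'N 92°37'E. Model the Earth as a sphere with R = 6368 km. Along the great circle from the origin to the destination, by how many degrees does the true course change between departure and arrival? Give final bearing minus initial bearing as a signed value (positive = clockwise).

At departure: θ₁ = atan2(sin Δλ cos φ₂, cos φ₁ sin φ₂ − sin φ₁ cos φ₂ cos Δλ) = 257.05°
At arrival: θ₂ = atan2(sin Δλ cos φ₁, −cos φ₂ sin φ₁ + sin φ₂ cos φ₁ cos Δλ) = 223.72°
Δθ = θ₂ − θ₁ = -33.3°

-33.3°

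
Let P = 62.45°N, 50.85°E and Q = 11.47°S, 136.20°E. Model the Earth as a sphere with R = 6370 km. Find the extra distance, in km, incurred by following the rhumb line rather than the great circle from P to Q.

Great circle: cos σ = sin φ₁ sin φ₂ + cos φ₁ cos φ₂ cos Δλ,  σ = 1.7108 rad → d_gc = 10897.9 km
Rhumb line: Δψ = -1.6074, q = Δφ/Δψ = 0.8026, d_rh = R√(Δφ²+q²Δλ²) = 11204.8 km
Excess = 11204.8 − 10897.9 = 306.9 ≈ 307 km

307 km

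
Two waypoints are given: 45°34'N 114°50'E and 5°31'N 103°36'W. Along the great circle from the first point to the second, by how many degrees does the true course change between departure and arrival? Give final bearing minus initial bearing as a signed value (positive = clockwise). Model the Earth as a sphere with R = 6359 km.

At departure: θ₁ = atan2(sin Δλ cos φ₂, cos φ₁ sin φ₂ − sin φ₁ cos φ₂ cos Δλ) = 44.75°
At arrival: θ₂ = atan2(sin Δλ cos φ₁, −cos φ₂ sin φ₁ + sin φ₂ cos φ₁ cos Δλ) = 150.32°
Δθ = θ₂ − θ₁ = +105.6°

+105.6°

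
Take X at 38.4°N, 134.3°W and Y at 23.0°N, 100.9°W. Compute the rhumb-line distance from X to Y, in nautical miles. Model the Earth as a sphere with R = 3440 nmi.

Rhumb course C = atan2(Δλ, Δψ) with Δψ = ln[tan(π/4+φ₂/2)/tan(π/4+φ₁/2)] = -0.3142, Δλ = +0.5829 → C = 118.33°
d = R·|Δφ| / |cos C| = 3440·0.26878 / 0.47447 = 1949 nmi

1949 nmi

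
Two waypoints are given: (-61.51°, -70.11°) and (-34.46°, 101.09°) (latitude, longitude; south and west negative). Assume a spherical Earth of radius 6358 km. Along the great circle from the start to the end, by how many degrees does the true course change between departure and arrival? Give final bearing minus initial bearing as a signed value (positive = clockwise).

At departure: θ₁ = atan2(sin Δλ cos φ₂, cos φ₁ sin φ₂ − sin φ₁ cos φ₂ cos Δλ) = 172.71°
At arrival: θ₂ = atan2(sin Δλ cos φ₁, −cos φ₂ sin φ₁ + sin φ₂ cos φ₁ cos Δλ) = 4.21°
Δθ = θ₂ − θ₁ = -168.5°

-168.5°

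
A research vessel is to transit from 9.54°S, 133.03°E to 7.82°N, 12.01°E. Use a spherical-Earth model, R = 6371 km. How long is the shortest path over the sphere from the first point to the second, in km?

13537 km

cos σ = sin φ₁ sin φ₂ + cos φ₁ cos φ₂ cos Δλ
      = sin(-9.54°)sin(7.82°) + cos(-9.54°)cos(7.82°)cos(-121.02°) = -0.5260
σ = 121.738° → d = Rσ = 6371·2.12473 = 13537 km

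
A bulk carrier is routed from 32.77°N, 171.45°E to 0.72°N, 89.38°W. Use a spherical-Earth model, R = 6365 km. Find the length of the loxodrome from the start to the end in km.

Δψ = ln[tan(π/4+φ₂/2)/tan(π/4+φ₁/2)] = -0.5934;  Δφ = -0.5594 rad,  Δλ = +1.7308 rad
q = Δφ/Δψ = 0.9427
d = R·√(Δφ² + q²Δλ²) = 6365·1.72488 = 10979 km

10979 km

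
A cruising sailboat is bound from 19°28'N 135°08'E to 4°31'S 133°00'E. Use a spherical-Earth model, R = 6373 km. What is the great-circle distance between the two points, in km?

2678 km

Haversine: a = sin²(Δφ/2)+cos φ₁ cos φ₂ sin²(Δλ/2) = 0.04349;  σ = 2·atan2(√a,√(1−a))
σ = 24.075° → d = Rσ = 6373·0.42019 = 2678 km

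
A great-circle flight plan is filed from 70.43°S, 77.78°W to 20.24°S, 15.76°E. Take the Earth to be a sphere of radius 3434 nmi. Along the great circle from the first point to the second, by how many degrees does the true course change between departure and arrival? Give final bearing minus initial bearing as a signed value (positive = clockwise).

Initial bearing θ₁ = atan2(sin Δλ cos φ₂, cos φ₁ sin φ₂ − sin φ₁ cos φ₂ cos Δλ) = 100.32°
Final bearing θ₂ = (initial bearing from the destination back to the start) + 180° = 20.56°
Δθ = θ₂ − θ₁ = -79.8°

-79.8°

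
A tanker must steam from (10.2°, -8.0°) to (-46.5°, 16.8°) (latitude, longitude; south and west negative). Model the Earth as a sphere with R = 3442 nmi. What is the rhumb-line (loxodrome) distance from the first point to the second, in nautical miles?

3661 nmi

Rhumb course C = atan2(Δλ, Δψ) with Δψ = ln[tan(π/4+φ₂/2)/tan(π/4+φ₁/2)] = -1.0979, Δλ = +0.4328 → C = 158.48°
d = R·|Δφ| / |cos C| = 3442·0.98960 / 0.93031 = 3661 nmi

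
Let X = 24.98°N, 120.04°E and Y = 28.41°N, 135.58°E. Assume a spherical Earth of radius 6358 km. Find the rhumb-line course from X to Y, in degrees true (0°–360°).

76.1°

Δψ = ln[tan(π/4+φ₂/2)/tan(π/4+φ₁/2)] = +0.0670
Δλ = +0.2712 rad (taken the short way round)
course = atan2(Δλ, Δψ) = 76.12°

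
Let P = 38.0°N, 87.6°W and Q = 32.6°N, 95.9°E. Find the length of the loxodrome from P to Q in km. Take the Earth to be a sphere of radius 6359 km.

15987 km

Δψ = ln[tan(π/4+φ₂/2)/tan(π/4+φ₁/2)] = -0.1156;  Δφ = -0.0942 rad,  Δλ = -3.0805 rad
q = Δφ/Δψ = 0.8155
d = R·√(Δφ² + q²Δλ²) = 6359·2.51402 = 15987 km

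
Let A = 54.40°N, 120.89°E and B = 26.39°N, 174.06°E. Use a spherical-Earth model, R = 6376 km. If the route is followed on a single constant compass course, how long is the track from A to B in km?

5387 km

Rhumb course C = atan2(Δλ, Δψ) with Δψ = ln[tan(π/4+φ₂/2)/tan(π/4+φ₁/2)] = -0.6583, Δλ = +0.9280 → C = 125.35°
d = R·|Δφ| / |cos C| = 6376·0.48887 / 0.57859 = 5387 km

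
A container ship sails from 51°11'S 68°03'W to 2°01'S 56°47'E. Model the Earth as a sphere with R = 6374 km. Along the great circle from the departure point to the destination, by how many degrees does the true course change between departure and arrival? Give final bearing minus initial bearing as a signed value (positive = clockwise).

At departure: θ₁ = atan2(sin Δλ cos φ₂, cos φ₁ sin φ₂ − sin φ₁ cos φ₂ cos Δλ) = 119.64°
At arrival: θ₂ = atan2(sin Δλ cos φ₁, −cos φ₂ sin φ₁ + sin φ₂ cos φ₁ cos Δλ) = 33.03°
Δθ = θ₂ − θ₁ = -86.6°

-86.6°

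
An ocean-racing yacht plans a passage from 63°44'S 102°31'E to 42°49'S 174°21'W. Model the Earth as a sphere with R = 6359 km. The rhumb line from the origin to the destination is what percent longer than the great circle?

6.4%

Great circle: σ = 0.8655 rad → d_gc = Rσ = 5503.5 km
Rhumb: Δφ = +0.3651, Δλ = +1.4510, Δψ = +0.6269, q = Δφ/Δψ = 0.5824 → d_rh = R√(Δφ²+q²Δλ²) = 5853.2 km
Excess = (5853.2 − 5503.5) / 5503.5 = 349.7 / 5503.5 = 6.354% ≈ 6.4%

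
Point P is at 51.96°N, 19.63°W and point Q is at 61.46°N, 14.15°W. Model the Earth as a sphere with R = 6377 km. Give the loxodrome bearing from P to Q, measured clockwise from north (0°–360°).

17.5°

Meridional parts: M(φ₁)=+1.0650, M(φ₂)=+1.3691 → ΔM = +0.3041;  Δλ = +0.0956 rad
tan C = Δλ / ΔM = +0.3146 → C = 17.46°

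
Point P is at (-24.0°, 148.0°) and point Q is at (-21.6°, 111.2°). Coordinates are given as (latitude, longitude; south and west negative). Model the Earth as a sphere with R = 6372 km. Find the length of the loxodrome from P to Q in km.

3782 km

Δψ = ln[tan(π/4+φ₂/2)/tan(π/4+φ₁/2)] = +0.0454;  Δφ = +0.0419 rad,  Δλ = -0.6423 rad
q = Δφ/Δψ = 0.9218
d = R·√(Δφ² + q²Δλ²) = 6372·0.59352 = 3782 km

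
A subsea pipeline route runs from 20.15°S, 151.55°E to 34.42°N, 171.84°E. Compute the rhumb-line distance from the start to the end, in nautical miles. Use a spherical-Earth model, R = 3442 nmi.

3478 nmi

Rhumb course C = atan2(Δλ, Δψ) with Δψ = ln[tan(π/4+φ₂/2)/tan(π/4+φ₁/2)] = +0.9997, Δλ = +0.3541 → C = 19.51°
d = R·|Δφ| / |cos C| = 3442·0.95243 / 0.94261 = 3478 nmi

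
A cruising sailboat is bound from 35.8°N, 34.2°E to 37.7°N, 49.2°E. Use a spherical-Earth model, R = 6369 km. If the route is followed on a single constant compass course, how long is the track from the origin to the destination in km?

1352 km

Rhumb course C = atan2(Δλ, Δψ) with Δψ = ln[tan(π/4+φ₂/2)/tan(π/4+φ₁/2)] = +0.0414, Δλ = +0.2618 → C = 81.02°
d = R·|Δφ| / |cos C| = 6369·0.03316 / 0.15616 = 1352 km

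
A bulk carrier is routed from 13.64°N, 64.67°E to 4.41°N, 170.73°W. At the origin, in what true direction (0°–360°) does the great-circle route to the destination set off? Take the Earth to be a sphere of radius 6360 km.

θ = atan2( sin Δλ·cos φ₂ ,  cos φ₁ sin φ₂ − sin φ₁ cos φ₂ cos Δλ )
  = atan2(+0.8207, +0.2082) = 75.76°

75.8°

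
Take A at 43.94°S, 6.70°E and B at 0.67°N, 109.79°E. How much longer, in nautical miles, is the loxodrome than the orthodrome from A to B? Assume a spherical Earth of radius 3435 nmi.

174 nmi

Great circle: cos σ = sin φ₁ sin φ₂ + cos φ₁ cos φ₂ cos Δλ,  σ = 1.7428 rad → d_gc = 5986.6 nmi
Rhumb line: Δψ = +0.8671, q = Δφ/Δψ = 0.8979, d_rh = R√(Δφ²+q²Δλ²) = 6160.2 nmi
Excess = 6160.2 − 5986.6 = 173.6 ≈ 174 nmi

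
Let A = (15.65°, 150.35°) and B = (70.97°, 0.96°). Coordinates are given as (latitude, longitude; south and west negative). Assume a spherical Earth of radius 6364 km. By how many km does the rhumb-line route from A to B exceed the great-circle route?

2170 km

Great circle: cos σ = sin φ₁ sin φ₂ + cos φ₁ cos φ₂ cos Δλ,  σ = 1.5860 rad → d_gc = 10093.33 km
Rhumb line: Δψ = +1.5095, q = Δφ/Δψ = 0.6396, d_rh = R√(Δφ²+q²Δλ²) = 12263.78 km
Excess = 12263.78 − 10093.33 = 2170.45 ≈ 2170 km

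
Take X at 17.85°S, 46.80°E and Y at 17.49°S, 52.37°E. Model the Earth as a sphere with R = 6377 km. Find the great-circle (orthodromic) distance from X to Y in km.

592 km

cos σ = sin φ₁ sin φ₂ + cos φ₁ cos φ₂ cos Δλ
      = sin(-17.85°)sin(-17.49°) + cos(-17.85°)cos(-17.49°)cos(5.57°) = 0.9957
σ = 5.319° → d = Rσ = 6377·0.09284 = 592 km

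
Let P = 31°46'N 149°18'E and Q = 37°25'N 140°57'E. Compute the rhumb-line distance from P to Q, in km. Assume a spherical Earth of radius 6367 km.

Rhumb course C = atan2(Δλ, Δψ) with Δψ = ln[tan(π/4+φ₂/2)/tan(π/4+φ₁/2)] = +0.1199, Δλ = -0.1457 → C = 309.44°
d = R·|Δφ| / |cos C| = 6367·0.09861 / 0.63528 = 988 km

988 km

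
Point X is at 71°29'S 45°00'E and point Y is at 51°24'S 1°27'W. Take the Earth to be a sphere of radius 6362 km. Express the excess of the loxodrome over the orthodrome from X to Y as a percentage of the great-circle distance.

Great circle: σ = 0.5000 rad → d_gc = Rσ = 3181.1 km
Rhumb: Δφ = +0.3505, Δλ = -0.8107, Δψ = +0.7647, q = Δφ/Δψ = 0.4584 → d_rh = R√(Δφ²+q²Δλ²) = 3250.0 km
Excess = (3250.0 − 3181.1) / 3181.1 = 68.9 / 3181.1 = 2.17% ≈ 2.2%

2.2%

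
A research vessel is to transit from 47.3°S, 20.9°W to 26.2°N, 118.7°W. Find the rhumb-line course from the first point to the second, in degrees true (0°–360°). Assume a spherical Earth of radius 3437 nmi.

309.6°

Meridional parts: M(φ₁)=-0.9393, M(φ₂)=+0.4741 → ΔM = +1.4134;  Δλ = -1.7069 rad
tan C = Δλ / ΔM = -1.2077 → C = 309.63°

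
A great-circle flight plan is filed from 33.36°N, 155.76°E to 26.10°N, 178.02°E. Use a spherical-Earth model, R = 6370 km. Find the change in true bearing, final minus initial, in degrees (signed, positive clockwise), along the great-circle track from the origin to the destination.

+11.2°

Initial bearing θ₁ = atan2(sin Δλ cos φ₂, cos φ₁ sin φ₂ − sin φ₁ cos φ₂ cos Δλ) = 104.75°
Final bearing θ₂ = (initial bearing from the destination back to the start) + 180° = 115.92°
Δθ = θ₂ − θ₁ = +11.2°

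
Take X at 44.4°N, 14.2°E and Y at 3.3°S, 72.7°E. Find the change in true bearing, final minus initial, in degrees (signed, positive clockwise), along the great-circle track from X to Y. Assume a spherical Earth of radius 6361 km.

+24.3°

At departure: θ₁ = atan2(sin Δλ cos φ₂, cos φ₁ sin φ₂ − sin φ₁ cos φ₂ cos Δλ) = 115.50°
At arrival: θ₂ = atan2(sin Δλ cos φ₁, −cos φ₂ sin φ₁ + sin φ₂ cos φ₁ cos Δλ) = 139.77°
Δθ = θ₂ − θ₁ = +24.3°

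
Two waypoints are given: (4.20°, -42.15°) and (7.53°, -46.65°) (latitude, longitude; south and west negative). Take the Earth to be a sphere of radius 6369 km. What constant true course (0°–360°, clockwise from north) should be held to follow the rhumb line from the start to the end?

Meridional parts: M(φ₁)=+0.0734, M(φ₂)=+0.1318 → ΔM = +0.0584;  Δλ = -0.0785 rad
tan C = Δλ / ΔM = -1.3441 → C = 306.65°

306.6°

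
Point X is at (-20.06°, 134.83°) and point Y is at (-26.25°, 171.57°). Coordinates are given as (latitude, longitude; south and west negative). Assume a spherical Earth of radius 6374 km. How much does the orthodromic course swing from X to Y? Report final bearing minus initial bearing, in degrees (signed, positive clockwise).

Initial bearing θ₁ = atan2(sin Δλ cos φ₂, cos φ₁ sin φ₂ − sin φ₁ cos φ₂ cos Δλ) = 107.48°
Final bearing θ₂ = (initial bearing from the destination back to the start) + 180° = 92.58°
Δθ = θ₂ − θ₁ = -14.9°

-14.9°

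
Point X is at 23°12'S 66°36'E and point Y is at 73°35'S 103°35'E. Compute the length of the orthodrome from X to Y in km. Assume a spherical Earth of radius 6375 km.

6027 km

cos σ = sin φ₁ sin φ₂ + cos φ₁ cos φ₂ cos Δλ
      = sin(-23.20°)sin(-73.58°) + cos(-23.20°)cos(-73.58°)cos(36.98°) = 0.5854
σ = 54.170° → d = Rσ = 6375·0.94544 = 6027 km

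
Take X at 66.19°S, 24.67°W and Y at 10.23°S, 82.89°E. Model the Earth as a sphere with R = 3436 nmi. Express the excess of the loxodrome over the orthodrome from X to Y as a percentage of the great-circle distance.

8.0%

Great circle: σ = 1.5282 rad → d_gc = Rσ = 5250.8 nmi
Rhumb: Δφ = +0.9767, Δλ = +1.8773, Δψ = +1.3772, q = Δφ/Δψ = 0.7092 → d_rh = R√(Δφ²+q²Δλ²) = 5673.3 nmi
Excess = (5673.3 − 5250.8) / 5250.8 = 422.5 / 5250.8 = 8.046% ≈ 8.0%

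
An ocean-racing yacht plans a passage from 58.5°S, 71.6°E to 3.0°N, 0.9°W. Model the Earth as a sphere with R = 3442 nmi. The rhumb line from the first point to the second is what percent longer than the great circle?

2.0%

Great circle: σ = 1.4583 rad → d_gc = Rσ = 5019.4 nmi
Rhumb: Δφ = +1.0734, Δλ = -1.2654, Δψ = +1.3181, q = Δφ/Δψ = 0.8143 → d_rh = R√(Δφ²+q²Δλ²) = 5121.4 nmi
Excess = (5121.4 − 5019.4) / 5019.4 = 102.0 / 5019.4 = 2.03% ≈ 2.0%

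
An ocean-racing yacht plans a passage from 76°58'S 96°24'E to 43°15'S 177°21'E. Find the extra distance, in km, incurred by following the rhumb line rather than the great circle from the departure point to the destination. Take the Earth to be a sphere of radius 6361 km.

341 km

Great circle: cos σ = sin φ₁ sin φ₂ + cos φ₁ cos φ₂ cos Δλ,  σ = 0.8046 rad → d_gc = 5118.3 km
Rhumb line: Δψ = +1.3307, q = Δφ/Δψ = 0.4422, d_rh = R√(Δφ²+q²Δλ²) = 5459.5 km
Excess = 5459.5 − 5118.3 = 341.2 ≈ 341 km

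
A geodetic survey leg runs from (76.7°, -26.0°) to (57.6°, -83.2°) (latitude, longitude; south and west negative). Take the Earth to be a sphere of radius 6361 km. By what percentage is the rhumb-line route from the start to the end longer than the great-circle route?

Great circle: σ = 0.4768 rad → d_gc = Rσ = 3033.1 km
Rhumb: Δφ = -0.3334, Δλ = -0.9983, Δψ = -0.9130, q = Δφ/Δψ = 0.3651 → d_rh = R√(Δφ²+q²Δλ²) = 3142.0 km
Excess = (3142.0 − 3033.1) / 3033.1 = 108.9 / 3033.1 = 3.59% ≈ 3.6%

3.6%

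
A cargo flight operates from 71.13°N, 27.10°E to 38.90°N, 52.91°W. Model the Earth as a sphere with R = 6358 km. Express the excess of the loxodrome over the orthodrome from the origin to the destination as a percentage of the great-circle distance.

Great circle: σ = 0.8791 rad → d_gc = Rσ = 5589.0 km
Rhumb: Δφ = -0.5625, Δλ = -1.3964, Δψ = -1.0567, q = Δφ/Δψ = 0.5324 → d_rh = R√(Δφ²+q²Δλ²) = 5927.2 km
Excess = (5927.2 − 5589.0) / 5589.0 = 338.2 / 5589.0 = 6.051% ≈ 6.1%

6.1%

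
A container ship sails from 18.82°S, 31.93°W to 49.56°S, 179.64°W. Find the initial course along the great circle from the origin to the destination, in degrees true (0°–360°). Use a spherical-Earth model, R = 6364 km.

N = sin Δλ·cos φ₂ = -0.3465;  D = cos φ₁ sin φ₂ − sin φ₁ cos φ₂ cos Δλ = -0.8973
initial course = atan2(N, D) = 201.12°

201.1°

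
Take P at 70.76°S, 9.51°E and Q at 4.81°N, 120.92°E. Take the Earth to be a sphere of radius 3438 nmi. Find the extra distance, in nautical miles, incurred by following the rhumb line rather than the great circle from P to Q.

473 nmi

Great circle: cos σ = sin φ₁ sin φ₂ + cos φ₁ cos φ₂ cos Δλ,  σ = 1.7712 rad → d_gc = 6089.3 nmi
Rhumb line: Δψ = +1.8590, q = Δφ/Δψ = 0.7095, d_rh = R√(Δφ²+q²Δλ²) = 6561.9 nmi
Excess = 6561.9 − 6089.3 = 472.6 ≈ 473 nmi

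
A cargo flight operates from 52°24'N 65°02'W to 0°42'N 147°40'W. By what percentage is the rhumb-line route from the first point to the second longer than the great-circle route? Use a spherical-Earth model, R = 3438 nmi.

2.4%

Great circle: σ = 1.4828 rad → d_gc = Rσ = 5097.8 nmi
Rhumb: Δφ = -0.9023, Δλ = -1.4422, Δψ = -1.0653, q = Δφ/Δψ = 0.8470 → d_rh = R√(Δφ²+q²Δλ²) = 5221.3 nmi
Excess = (5221.3 − 5097.8) / 5097.8 = 123.5 / 5097.8 = 2.42% ≈ 2.4%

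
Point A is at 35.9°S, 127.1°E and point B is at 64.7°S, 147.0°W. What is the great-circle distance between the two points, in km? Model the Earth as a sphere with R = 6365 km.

Haversine: a = sin²(Δφ/2)+cos φ₁ cos φ₂ sin²(Δλ/2) = 0.22256;  σ = 2·atan2(√a,√(1−a))
σ = 56.298° → d = Rσ = 6365·0.98258 = 6254 km

6254 km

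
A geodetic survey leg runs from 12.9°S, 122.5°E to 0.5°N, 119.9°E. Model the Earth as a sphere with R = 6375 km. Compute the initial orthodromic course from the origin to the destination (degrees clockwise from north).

N = sin Δλ·cos φ₂ = -0.0454;  D = cos φ₁ sin φ₂ − sin φ₁ cos φ₂ cos Δλ = +0.2315
initial course = atan2(N, D) = 348.91°

348.9°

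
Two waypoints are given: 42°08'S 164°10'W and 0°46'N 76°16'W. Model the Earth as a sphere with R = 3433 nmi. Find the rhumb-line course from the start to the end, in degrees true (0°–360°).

61.7°

Meridional parts: M(φ₁)=-0.8123, M(φ₂)=+0.0134 → ΔM = +0.8257;  Δλ = +1.5341 rad
tan C = Δλ / ΔM = +1.8580 → C = 61.71°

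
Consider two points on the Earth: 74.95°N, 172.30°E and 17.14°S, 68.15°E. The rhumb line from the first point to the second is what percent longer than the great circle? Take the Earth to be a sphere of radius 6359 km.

6.0%

Great circle: σ = 1.9233 rad → d_gc = Rσ = 12230.3 km
Rhumb: Δφ = -1.6073, Δλ = -1.8178, Δψ = -2.3279, q = Δφ/Δψ = 0.6904 → d_rh = R√(Δφ²+q²Δλ²) = 12967.4 km
Excess = (12967.4 − 12230.3) / 12230.3 = 737.1 / 12230.3 = 6.03% ≈ 6.0%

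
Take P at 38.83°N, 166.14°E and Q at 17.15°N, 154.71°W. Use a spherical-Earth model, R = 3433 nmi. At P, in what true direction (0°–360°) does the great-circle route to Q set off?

N = sin Δλ·cos φ₂ = +0.6033;  D = cos φ₁ sin φ₂ − sin φ₁ cos φ₂ cos Δλ = -0.2349
initial course = atan2(N, D) = 111.28°

111.3°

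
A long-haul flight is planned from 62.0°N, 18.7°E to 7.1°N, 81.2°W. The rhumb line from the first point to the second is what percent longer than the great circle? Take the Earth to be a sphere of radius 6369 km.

Great circle: σ = 1.5418 rad → d_gc = Rσ = 9819.4 km
Rhumb: Δφ = -0.9582, Δλ = -1.7436, Δψ = -1.2647, q = Δφ/Δψ = 0.7576 → d_rh = R√(Δφ²+q²Δλ²) = 10393.5 km
Excess = (10393.5 − 9819.4) / 9819.4 = 574.1 / 9819.4 = 5.847% ≈ 5.8%

5.8%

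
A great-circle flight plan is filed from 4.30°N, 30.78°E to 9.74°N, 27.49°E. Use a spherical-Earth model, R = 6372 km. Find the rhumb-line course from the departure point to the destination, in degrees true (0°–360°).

329.0°

Meridional parts: M(φ₁)=+0.0751, M(φ₂)=+0.1708 → ΔM = +0.0957;  Δλ = -0.0574 rad
tan C = Δλ / ΔM = -0.6000 → C = 329.04°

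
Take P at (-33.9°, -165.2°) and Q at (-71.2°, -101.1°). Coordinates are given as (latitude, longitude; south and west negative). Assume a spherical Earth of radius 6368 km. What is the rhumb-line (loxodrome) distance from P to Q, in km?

Rhumb course C = atan2(Δλ, Δψ) with Δψ = ln[tan(π/4+φ₂/2)/tan(π/4+φ₁/2)] = -1.1689, Δλ = +1.1188 → C = 136.26°
d = R·|Δφ| / |cos C| = 6368·0.65101 / 0.72244 = 5738 km

5738 km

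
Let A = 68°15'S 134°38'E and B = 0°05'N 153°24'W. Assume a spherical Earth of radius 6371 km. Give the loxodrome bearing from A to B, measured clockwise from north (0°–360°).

37.3°

Meridional parts: M(φ₁)=-1.6496, M(φ₂)=+0.0015 → ΔM = +1.6511;  Δλ = +1.2561 rad
tan C = Δλ / ΔM = +0.7607 → C = 37.26°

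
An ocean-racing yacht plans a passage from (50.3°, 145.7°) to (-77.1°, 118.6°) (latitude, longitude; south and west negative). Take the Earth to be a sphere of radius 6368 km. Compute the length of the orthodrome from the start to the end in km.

14286 km

Haversine: a = sin²(Δφ/2)+cos φ₁ cos φ₂ sin²(Δλ/2) = 0.81152;  σ = 2·atan2(√a,√(1−a))
σ = 128.538° → d = Rσ = 6368·2.24341 = 14286 km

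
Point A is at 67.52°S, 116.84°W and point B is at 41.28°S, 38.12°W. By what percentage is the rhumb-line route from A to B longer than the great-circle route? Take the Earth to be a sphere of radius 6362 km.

5.8%

Great circle: σ = 0.8422 rad → d_gc = Rσ = 5358.2 km
Rhumb: Δφ = +0.4580, Δλ = +1.3739, Δψ = +0.8235, q = Δφ/Δψ = 0.5562 → d_rh = R√(Δφ²+q²Δλ²) = 5667.6 km
Excess = (5667.6 − 5358.2) / 5358.2 = 309.4 / 5358.2 = 5.77% ≈ 5.8%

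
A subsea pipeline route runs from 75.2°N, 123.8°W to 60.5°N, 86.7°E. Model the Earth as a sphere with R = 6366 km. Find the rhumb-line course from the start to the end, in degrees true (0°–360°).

Δψ = ln[tan(π/4+φ₂/2)/tan(π/4+φ₁/2)] = -0.7066
Δλ = -2.6093 rad (taken the short way round)
course = atan2(Δλ, Δψ) = 254.85°

254.8°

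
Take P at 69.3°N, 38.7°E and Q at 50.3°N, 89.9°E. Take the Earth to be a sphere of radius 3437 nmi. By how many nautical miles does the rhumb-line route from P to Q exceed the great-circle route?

Great circle: cos σ = sin φ₁ sin φ₂ + cos φ₁ cos φ₂ cos Δλ,  σ = 0.5332 rad → d_gc = 1832.4 nmi
Rhumb line: Δψ = -0.6814, q = Δφ/Δψ = 0.4866, d_rh = R√(Δφ²+q²Δλ²) = 1879.6 nmi
Excess = 1879.6 − 1832.4 = 47.2 ≈ 47 nmi

47 nmi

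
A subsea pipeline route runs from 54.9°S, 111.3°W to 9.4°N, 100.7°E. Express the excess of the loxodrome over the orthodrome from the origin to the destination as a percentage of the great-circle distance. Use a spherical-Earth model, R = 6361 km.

10.7%

Great circle: σ = 2.2328 rad → d_gc = Rσ = 14202.9 km
Rhumb: Δφ = +1.1222, Δλ = -2.5831, Δψ = +1.3160, q = Δφ/Δψ = 0.8528 → d_rh = R√(Δφ²+q²Δλ²) = 15725.6 km
Excess = (15725.6 − 14202.9) / 14202.9 = 1522.7 / 14202.9 = 10.72% ≈ 10.7%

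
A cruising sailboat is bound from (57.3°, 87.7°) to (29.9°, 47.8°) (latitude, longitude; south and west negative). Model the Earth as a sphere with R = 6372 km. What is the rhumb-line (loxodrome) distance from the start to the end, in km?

4365 km

Δψ = ln[tan(π/4+φ₂/2)/tan(π/4+φ₁/2)] = -0.6790;  Δφ = -0.4782 rad,  Δλ = -0.6964 rad
q = Δφ/Δψ = 0.7043
d = R·√(Δφ² + q²Δλ²) = 6372·0.68500 = 4365 km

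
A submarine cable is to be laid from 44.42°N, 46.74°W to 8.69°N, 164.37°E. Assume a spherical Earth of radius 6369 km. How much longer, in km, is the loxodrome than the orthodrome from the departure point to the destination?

1644 km

Great circle: cos σ = sin φ₁ sin φ₂ + cos φ₁ cos φ₂ cos Δλ,  σ = 2.0929 rad → d_gc = 13329.9 km
Rhumb line: Δψ = -0.7149, q = Δφ/Δψ = 0.8723, d_rh = R√(Δφ²+q²Δλ²) = 14973.9 km
Excess = 14973.9 − 13329.9 = 1644.0 ≈ 1644 km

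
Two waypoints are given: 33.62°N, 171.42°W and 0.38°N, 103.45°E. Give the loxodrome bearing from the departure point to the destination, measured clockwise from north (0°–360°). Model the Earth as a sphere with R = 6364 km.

Δψ = ln[tan(π/4+φ₂/2)/tan(π/4+φ₁/2)] = -0.6170
Δλ = -1.4858 rad (taken the short way round)
course = atan2(Δλ, Δψ) = 247.45°

247.4°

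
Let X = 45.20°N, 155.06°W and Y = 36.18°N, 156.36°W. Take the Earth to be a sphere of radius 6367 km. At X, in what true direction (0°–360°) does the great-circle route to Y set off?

186.7°

N = sin Δλ·cos φ₂ = -0.0183;  D = cos φ₁ sin φ₂ − sin φ₁ cos φ₂ cos Δλ = -0.1566
initial course = atan2(N, D) = 186.67°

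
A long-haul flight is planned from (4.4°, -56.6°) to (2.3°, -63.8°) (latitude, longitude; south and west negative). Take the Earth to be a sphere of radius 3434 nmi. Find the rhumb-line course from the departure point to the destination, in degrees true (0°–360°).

Meridional parts: M(φ₁)=+0.0769, M(φ₂)=+0.0402 → ΔM = -0.0367;  Δλ = -0.1257 rad
tan C = Δλ / ΔM = +3.4225 → C = 253.71°

253.7°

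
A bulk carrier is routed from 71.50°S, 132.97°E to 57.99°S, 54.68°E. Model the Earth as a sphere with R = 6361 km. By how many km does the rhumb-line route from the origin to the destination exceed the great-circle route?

251 km

Great circle: cos σ = sin φ₁ sin φ₂ + cos φ₁ cos φ₂ cos Δλ,  σ = 0.5767 rad → d_gc = 3668.3 km
Rhumb line: Δψ = +0.5660, q = Δφ/Δψ = 0.4166, d_rh = R√(Δφ²+q²Δλ²) = 3919.1 km
Excess = 3919.1 − 3668.3 = 250.8 ≈ 251 km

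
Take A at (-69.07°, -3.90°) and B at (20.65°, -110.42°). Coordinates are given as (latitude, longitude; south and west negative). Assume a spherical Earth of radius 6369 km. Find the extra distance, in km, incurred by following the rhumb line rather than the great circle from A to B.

646 km

Great circle: cos σ = sin φ₁ sin φ₂ + cos φ₁ cos φ₂ cos Δλ,  σ = 2.0091 rad → d_gc = 12796.21 km
Rhumb line: Δψ = +2.0575, q = Δφ/Δψ = 0.7611, d_rh = R√(Δφ²+q²Δλ²) = 13441.73 km
Excess = 13441.73 − 12796.21 = 645.52 ≈ 646 km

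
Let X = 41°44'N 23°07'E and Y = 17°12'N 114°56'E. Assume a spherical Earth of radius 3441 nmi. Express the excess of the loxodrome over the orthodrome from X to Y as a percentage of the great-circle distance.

3.4%

Great circle: σ = 1.3957 rad → d_gc = Rσ = 4802.5 nmi
Rhumb: Δφ = -0.4282, Δλ = +1.6025, Δψ = -0.4981, q = Δφ/Δψ = 0.8596 → d_rh = R√(Δφ²+q²Δλ²) = 4963.9 nmi
Excess = (4963.9 − 4802.5) / 4802.5 = 161.4 / 4802.5 = 3.36% ≈ 3.4%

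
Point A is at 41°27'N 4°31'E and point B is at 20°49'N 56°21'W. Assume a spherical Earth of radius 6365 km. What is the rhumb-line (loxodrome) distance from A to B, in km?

6174 km

Rhumb course C = atan2(Δλ, Δψ) with Δψ = ln[tan(π/4+φ₂/2)/tan(π/4+φ₁/2)] = -0.4247, Δλ = -1.0623 → C = 248.21°
d = R·|Δφ| / |cos C| = 6365·0.36012 / 0.37123 = 6174 km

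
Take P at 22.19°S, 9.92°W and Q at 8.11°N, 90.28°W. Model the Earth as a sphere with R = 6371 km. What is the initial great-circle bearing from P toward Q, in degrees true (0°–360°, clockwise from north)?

281.2°

θ = atan2( sin Δλ·cos φ₂ ,  cos φ₁ sin φ₂ − sin φ₁ cos φ₂ cos Δλ )
  = atan2(-0.9760, +0.1932) = 281.20°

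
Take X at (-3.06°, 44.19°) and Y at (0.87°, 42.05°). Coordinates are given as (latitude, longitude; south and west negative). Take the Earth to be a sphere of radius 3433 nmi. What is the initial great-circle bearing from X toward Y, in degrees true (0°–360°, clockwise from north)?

N = sin Δλ·cos φ₂ = -0.0373;  D = cos φ₁ sin φ₂ − sin φ₁ cos φ₂ cos Δλ = +0.0685
initial course = atan2(N, D) = 331.41°

331.4°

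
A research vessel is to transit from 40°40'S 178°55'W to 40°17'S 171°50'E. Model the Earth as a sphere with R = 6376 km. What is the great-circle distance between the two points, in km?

784 km

Haversine: a = sin²(Δφ/2)+cos φ₁ cos φ₂ sin²(Δλ/2) = 0.00377;  σ = 2·atan2(√a,√(1−a))
σ = 7.044° → d = Rσ = 6376·0.12293 = 784 km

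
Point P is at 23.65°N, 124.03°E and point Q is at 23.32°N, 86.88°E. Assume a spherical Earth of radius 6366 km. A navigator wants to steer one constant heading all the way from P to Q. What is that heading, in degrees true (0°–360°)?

Δψ = ln[tan(π/4+φ₂/2)/tan(π/4+φ₁/2)] = -0.0063
Δλ = -0.6484 rad (taken the short way round)
course = atan2(Δλ, Δψ) = 269.45°

269.4°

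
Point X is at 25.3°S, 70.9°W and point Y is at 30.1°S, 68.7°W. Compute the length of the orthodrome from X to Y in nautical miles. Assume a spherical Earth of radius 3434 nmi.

310 nmi

cos σ = sin φ₁ sin φ₂ + cos φ₁ cos φ₂ cos Δλ
      = sin(-25.30°)sin(-30.10°) + cos(-25.30°)cos(-30.10°)cos(2.20°) = 0.9959
σ = 5.180° → d = Rσ = 3434·0.09040 = 310 nmi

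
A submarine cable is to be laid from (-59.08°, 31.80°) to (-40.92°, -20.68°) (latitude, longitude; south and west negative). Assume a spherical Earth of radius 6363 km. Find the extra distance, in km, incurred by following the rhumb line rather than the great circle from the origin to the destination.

89 km

Great circle: cos σ = sin φ₁ sin φ₂ + cos φ₁ cos φ₂ cos Δλ,  σ = 0.6462 rad → d_gc = 4111.6 km
Rhumb line: Δψ = +0.5013, q = Δφ/Δψ = 0.6323, d_rh = R√(Δφ²+q²Δλ²) = 4200.9 km
Excess = 4200.9 − 4111.6 = 89.3 ≈ 89 km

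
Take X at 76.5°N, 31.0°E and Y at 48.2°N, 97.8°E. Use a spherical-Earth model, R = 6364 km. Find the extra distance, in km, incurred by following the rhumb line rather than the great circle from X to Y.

Great circle: cos σ = sin φ₁ sin φ₂ + cos φ₁ cos φ₂ cos Δλ,  σ = 0.6662 rad → d_gc = 4239.7 km
Rhumb line: Δψ = -1.1713, q = Δφ/Δψ = 0.4217, d_rh = R√(Δφ²+q²Δλ²) = 4435.0 km
Excess = 4435.0 − 4239.7 = 195.3 ≈ 195 km

195 km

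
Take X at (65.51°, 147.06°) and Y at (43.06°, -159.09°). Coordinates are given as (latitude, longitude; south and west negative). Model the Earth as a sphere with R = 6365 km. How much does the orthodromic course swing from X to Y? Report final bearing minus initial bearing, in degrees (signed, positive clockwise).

At departure: θ₁ = atan2(sin Δλ cos φ₂, cos φ₁ sin φ₂ − sin φ₁ cos φ₂ cos Δλ) = 100.49°
At arrival: θ₂ = atan2(sin Δλ cos φ₁, −cos φ₂ sin φ₁ + sin φ₂ cos φ₁ cos Δλ) = 146.09°
Δθ = θ₂ − θ₁ = +45.6°

+45.6°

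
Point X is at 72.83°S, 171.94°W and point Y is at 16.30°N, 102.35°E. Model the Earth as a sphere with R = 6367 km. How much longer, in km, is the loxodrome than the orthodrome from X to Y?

Great circle: cos σ = sin φ₁ sin φ₂ + cos φ₁ cos φ₂ cos Δλ,  σ = 1.8203 rad → d_gc = 11590.1 km
Rhumb line: Δψ = +2.1791, q = Δφ/Δψ = 0.7139, d_rh = R√(Δφ²+q²Δλ²) = 12013.8 km
Excess = 12013.8 − 11590.1 = 423.7 ≈ 424 km

424 km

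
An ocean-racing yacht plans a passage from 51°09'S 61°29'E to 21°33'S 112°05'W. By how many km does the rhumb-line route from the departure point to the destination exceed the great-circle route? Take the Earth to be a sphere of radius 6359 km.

3616 km

Great circle: cos σ = sin φ₁ sin φ₂ + cos φ₁ cos φ₂ cos Δλ,  σ = 1.8689 rad → d_gc = 11884.3 km
Rhumb line: Δψ = +0.6570, q = Δφ/Δψ = 0.7864, d_rh = R√(Δφ²+q²Δλ²) = 15500.0 km
Excess = 15500.0 − 11884.3 = 3615.7 ≈ 3616 km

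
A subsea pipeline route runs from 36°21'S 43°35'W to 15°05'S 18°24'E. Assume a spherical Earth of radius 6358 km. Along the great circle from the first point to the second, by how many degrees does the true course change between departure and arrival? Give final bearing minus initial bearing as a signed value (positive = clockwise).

Initial bearing θ₁ = atan2(sin Δλ cos φ₂, cos φ₁ sin φ₂ − sin φ₁ cos φ₂ cos Δλ) = 86.02°
Final bearing θ₂ = (initial bearing from the destination back to the start) + 180° = 56.32°
Δθ = θ₂ − θ₁ = -29.7°

-29.7°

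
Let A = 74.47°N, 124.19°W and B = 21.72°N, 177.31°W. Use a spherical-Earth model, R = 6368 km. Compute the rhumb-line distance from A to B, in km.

6772 km

Rhumb course C = atan2(Δλ, Δψ) with Δψ = ln[tan(π/4+φ₂/2)/tan(π/4+φ₁/2)] = -1.6039, Δλ = -0.9271 → C = 210.03°
d = R·|Δφ| / |cos C| = 6368·0.92066 / 0.86577 = 6772 km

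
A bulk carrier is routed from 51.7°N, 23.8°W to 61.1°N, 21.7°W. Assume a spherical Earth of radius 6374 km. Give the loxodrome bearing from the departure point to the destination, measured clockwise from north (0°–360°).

7.0°

Δψ = ln[tan(π/4+φ₂/2)/tan(π/4+φ₁/2)] = +0.2983
Δλ = +0.0367 rad (taken the short way round)
course = atan2(Δλ, Δψ) = 7.00°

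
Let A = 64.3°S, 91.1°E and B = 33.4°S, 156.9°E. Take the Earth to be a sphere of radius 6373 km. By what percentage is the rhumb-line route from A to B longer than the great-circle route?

3.4%

Great circle: σ = 0.8705 rad → d_gc = Rσ = 5547.8 km
Rhumb: Δφ = +0.5393, Δλ = +1.1484, Δψ = +0.8588, q = Δφ/Δψ = 0.6279 → d_rh = R√(Δφ²+q²Δλ²) = 5738.9 km
Excess = (5738.9 − 5547.8) / 5547.8 = 191.1 / 5547.8 = 3.44% ≈ 3.4%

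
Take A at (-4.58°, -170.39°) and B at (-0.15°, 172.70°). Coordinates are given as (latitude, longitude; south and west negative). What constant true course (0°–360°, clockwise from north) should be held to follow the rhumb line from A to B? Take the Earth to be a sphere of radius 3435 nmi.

Δψ = ln[tan(π/4+φ₂/2)/tan(π/4+φ₁/2)] = +0.0774
Δλ = -0.2951 rad (taken the short way round)
course = atan2(Δλ, Δψ) = 284.70°

284.7°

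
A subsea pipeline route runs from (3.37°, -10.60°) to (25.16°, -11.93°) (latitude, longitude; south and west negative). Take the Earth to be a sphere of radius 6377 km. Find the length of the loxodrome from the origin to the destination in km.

2429 km

Rhumb course C = atan2(Δλ, Δψ) with Δψ = ln[tan(π/4+φ₂/2)/tan(π/4+φ₁/2)] = +0.3951, Δλ = -0.0232 → C = 356.64°
d = R·|Δφ| / |cos C| = 6377·0.38031 / 0.99828 = 2429 km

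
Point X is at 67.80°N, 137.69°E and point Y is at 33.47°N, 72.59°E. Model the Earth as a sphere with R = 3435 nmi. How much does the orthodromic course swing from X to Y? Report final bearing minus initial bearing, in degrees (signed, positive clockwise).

-54.6°

Initial bearing θ₁ = atan2(sin Δλ cos φ₂, cos φ₁ sin φ₂ − sin φ₁ cos φ₂ cos Δλ) = 261.22°
Final bearing θ₂ = (initial bearing from the destination back to the start) + 180° = 206.59°
Δθ = θ₂ − θ₁ = -54.6°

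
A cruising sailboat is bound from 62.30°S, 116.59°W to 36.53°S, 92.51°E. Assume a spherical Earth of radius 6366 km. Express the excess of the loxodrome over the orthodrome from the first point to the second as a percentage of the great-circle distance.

Great circle: σ = 1.3688 rad → d_gc = Rσ = 8713.6 km
Rhumb: Δφ = +0.4498, Δλ = -2.6337, Δψ = +0.7144, q = Δφ/Δψ = 0.6295 → d_rh = R√(Δφ²+q²Δλ²) = 10936.4 km
Excess = (10936.4 − 8713.6) / 8713.6 = 2222.8 / 8713.6 = 25.51% ≈ 25.5%

25.5%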